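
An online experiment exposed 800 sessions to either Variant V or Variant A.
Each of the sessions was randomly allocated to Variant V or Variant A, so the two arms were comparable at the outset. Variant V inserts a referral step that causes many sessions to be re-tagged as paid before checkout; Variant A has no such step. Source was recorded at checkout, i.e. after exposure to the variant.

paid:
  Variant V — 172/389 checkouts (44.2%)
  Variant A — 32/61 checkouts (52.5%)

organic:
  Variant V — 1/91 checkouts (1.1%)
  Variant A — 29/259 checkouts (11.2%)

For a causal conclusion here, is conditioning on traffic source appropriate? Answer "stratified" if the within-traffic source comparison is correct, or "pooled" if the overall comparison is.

Traffic source lies on the pathway variant → traffic source → outcome, so adjusting for it blocks the indirect effect. For the total causal effect of variant, use the unadjusted pooled rates.
Pooled: Variant V 36.0% vs Variant A 19.1%; Variant V is higher overall.

pooled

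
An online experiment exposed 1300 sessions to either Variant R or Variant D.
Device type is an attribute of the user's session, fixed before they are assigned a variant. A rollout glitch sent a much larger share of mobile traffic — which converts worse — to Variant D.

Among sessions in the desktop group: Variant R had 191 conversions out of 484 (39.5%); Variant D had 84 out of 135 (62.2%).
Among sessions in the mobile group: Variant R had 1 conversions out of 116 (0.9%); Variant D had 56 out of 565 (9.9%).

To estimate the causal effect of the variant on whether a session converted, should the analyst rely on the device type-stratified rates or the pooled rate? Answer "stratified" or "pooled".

stratified

Since device type is a pre-existing factor (not a product of the variant) and it affects the outcome on its own, it is a confounder. The stratified rates, not the pooled rate, identify the causal effect.
Within each level — desktop: 39.5% vs 62.2%; mobile: 0.9% vs 9.9% — Variant D is higher every time.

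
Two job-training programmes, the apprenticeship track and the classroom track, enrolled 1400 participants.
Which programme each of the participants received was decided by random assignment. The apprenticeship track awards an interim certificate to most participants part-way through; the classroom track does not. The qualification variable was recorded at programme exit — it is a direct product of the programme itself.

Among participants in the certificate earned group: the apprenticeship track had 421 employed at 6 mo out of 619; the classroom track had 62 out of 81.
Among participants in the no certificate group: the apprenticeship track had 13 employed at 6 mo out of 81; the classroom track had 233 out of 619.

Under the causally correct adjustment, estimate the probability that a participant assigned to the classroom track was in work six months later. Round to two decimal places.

the classroom track is higher inside every qualification attained during the programme stratum but the apprenticeship track is higher in aggregate. Whether to stratify depends on how qualification attained during the programme relates to the programme.
Qualification attained during the programme is recorded after the programme and is itself shifted by it — it sits on the causal path from programme to outcome. Conditioning on a mediator would strip out part of the effect we want; the pooled comparison gives the total causal effect.
So P(outcome | do(the classroom track)) is just the pooled rate for the classroom track: 295/700 = 0.421.

0.42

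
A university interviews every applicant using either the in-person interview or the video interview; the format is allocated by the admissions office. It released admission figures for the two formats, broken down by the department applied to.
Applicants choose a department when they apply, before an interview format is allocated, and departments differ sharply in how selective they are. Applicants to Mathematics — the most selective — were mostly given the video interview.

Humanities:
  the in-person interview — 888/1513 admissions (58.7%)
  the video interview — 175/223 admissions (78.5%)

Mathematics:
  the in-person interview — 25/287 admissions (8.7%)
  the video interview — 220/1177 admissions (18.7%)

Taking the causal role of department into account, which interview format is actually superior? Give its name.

the video interview

The imbalance in department arose from how applicants were allocated, not from anything the interview format did; and department independently affects the outcome. The pooled gap is confounded — condition on department.
Within each level — Humanities: 58.7% vs 78.5%; Mathematics: 8.7% vs 18.7% — the video interview is higher every time.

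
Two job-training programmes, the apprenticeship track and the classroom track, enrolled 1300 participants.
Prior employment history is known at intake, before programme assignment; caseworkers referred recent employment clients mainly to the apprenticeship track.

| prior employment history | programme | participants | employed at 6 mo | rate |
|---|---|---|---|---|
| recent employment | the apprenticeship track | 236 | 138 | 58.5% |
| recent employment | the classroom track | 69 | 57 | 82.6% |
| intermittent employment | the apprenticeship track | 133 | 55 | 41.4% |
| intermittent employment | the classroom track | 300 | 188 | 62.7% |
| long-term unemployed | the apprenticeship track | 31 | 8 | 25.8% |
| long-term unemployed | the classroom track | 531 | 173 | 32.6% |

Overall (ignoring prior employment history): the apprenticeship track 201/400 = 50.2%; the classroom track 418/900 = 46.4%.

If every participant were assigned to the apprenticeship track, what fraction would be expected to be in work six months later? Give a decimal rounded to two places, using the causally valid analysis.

Within every prior employment history level the classroom track has the higher rate, yet pooled the apprenticeship track does — Simpson's reversal.
The imbalance in prior employment history arose from how participants were allocated, not from anything the programme did; and prior employment history independently affects the outcome. The pooled gap is confounded — condition on prior employment history.
Standardising the apprenticeship track to the population prior employment history mix: 0.235·138/236 + 0.333·55/133 + 0.432·8/31 = 0.386.

0.39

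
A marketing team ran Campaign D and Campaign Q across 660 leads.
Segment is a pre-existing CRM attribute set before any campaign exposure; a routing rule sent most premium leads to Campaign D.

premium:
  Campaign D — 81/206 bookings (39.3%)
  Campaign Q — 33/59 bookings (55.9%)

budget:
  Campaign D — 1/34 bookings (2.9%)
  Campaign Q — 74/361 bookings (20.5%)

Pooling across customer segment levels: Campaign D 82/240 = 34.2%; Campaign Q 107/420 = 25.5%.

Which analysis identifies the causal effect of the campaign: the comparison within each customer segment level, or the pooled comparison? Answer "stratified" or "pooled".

stratified

The customer segment-specific comparison favours Campaign Q throughout, but the pooled figures favour Campaign D. The question is whether to condition on customer segment.
Nothing the campaign does changes customer segment; the imbalance is an allocation artefact. With customer segment also predicting the outcome, the pooled figure is confounded, and the within-stratum comparison is the causal one.
Within each level — premium: 39.3% vs 55.9%; budget: 2.9% vs 20.5% — Campaign Q is higher every time.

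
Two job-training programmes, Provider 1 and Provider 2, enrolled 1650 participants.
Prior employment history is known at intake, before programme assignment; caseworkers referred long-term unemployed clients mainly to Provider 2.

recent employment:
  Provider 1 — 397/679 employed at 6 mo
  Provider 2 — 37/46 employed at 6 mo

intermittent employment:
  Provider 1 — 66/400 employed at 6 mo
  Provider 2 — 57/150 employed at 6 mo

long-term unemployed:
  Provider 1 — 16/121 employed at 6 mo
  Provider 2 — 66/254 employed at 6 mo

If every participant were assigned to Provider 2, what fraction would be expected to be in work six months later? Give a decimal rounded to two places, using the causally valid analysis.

0.54

Prior employment history is set before the programme has any effect — it is not caused by the programme — and it independently drives the outcome. That makes it a confounder, so the causal comparison is within prior employment history levels.
Standardising Provider 2 to the population prior employment history mix: 0.439·37/46 + 0.333·57/150 + 0.227·66/254 = 0.539.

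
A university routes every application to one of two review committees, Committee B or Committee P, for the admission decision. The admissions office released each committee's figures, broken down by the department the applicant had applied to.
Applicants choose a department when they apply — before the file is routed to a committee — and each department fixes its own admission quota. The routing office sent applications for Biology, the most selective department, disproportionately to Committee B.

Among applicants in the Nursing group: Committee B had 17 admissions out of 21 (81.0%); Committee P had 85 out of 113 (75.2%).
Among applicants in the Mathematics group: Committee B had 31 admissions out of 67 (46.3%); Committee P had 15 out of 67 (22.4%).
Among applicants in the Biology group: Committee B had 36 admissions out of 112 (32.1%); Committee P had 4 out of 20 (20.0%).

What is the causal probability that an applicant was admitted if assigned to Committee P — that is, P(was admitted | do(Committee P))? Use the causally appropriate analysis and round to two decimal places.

0.39

The stratified and pooled comparisons disagree (Committee B wins within each department; Committee P wins overall), so the answer turns on the causal role of department.
Department is set before the review committee has any effect — it is not caused by the review committee — and it independently drives the outcome. That makes it a confounder, so the causal comparison is within department levels.
Standardising Committee P to the population department mix: 0.335·85/113 + 0.335·15/67 + 0.330·4/20 = 0.393.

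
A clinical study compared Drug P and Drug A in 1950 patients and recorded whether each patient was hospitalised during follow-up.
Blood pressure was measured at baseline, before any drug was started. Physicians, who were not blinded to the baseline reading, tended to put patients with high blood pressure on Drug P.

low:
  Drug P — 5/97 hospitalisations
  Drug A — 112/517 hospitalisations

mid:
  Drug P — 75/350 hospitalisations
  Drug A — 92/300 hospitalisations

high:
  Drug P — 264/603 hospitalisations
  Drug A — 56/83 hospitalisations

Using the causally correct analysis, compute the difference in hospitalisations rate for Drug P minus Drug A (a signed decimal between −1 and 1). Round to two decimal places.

-0.17

Here blood pressure is a common cause — it drives both which drug a case falls under and the outcome. The crude comparison mixes populations; the stratum-specific rates are the causally relevant ones.
Adjusting over the population distribution of blood pressure: 0.315·(0.052−0.217) + 0.333·(0.214−0.307) + 0.352·(0.438−0.675) = -0.166.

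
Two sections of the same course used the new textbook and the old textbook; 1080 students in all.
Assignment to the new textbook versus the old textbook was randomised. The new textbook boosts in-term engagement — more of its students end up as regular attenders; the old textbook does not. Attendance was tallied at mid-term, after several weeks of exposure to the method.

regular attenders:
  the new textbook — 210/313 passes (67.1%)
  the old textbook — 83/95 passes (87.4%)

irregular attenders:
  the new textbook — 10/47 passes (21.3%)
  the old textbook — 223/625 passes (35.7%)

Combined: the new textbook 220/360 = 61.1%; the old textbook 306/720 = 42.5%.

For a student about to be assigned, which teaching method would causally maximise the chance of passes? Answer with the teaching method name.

the new textbook

the old textbook is higher inside every mid-term attendance stratum but the new textbook is higher in aggregate. Whether to stratify depends on how mid-term attendance relates to the teaching method.
Because the teaching method influences mid-term attendance, mid-term attendance is a post-treatment mediator, not a confounder. Stratifying on it would bias the estimate; the causal effect is the crude pooled difference.
Pooled: the new textbook 61.1% vs the old textbook 42.5%; the new textbook is higher overall.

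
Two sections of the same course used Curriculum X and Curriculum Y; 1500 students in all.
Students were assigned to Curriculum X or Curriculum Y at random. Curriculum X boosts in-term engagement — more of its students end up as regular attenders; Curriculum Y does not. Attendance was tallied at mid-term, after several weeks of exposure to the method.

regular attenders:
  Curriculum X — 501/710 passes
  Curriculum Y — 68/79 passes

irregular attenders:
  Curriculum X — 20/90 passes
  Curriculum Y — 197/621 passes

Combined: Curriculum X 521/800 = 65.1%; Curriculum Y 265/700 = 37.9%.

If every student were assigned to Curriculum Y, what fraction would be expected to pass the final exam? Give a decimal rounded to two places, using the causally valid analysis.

0.38

Mid-term attendance lies on the pathway teaching method → mid-term attendance → outcome, so adjusting for it blocks the indirect effect. For the total causal effect of teaching method, use the unadjusted pooled rates.
So P(outcome | do(Curriculum Y)) is just the pooled rate for Curriculum Y: 265/700 = 0.379.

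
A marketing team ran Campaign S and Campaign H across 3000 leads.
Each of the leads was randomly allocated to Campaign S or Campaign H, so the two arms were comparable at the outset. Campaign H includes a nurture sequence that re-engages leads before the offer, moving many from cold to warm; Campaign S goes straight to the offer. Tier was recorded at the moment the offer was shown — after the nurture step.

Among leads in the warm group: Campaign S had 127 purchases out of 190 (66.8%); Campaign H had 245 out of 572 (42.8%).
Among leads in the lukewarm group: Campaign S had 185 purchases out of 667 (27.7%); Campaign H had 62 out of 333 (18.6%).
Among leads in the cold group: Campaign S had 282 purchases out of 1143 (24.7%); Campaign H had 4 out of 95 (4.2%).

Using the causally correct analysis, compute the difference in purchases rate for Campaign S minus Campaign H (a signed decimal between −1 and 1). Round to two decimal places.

-0.01

Campaign S is higher inside every engagement tier stratum but Campaign H is higher in aggregate. Whether to stratify depends on how engagement tier relates to the campaign.
Because the campaign influences engagement tier, engagement tier is a post-treatment mediator, not a confounder. Stratifying on it would bias the estimate; the causal effect is the crude pooled difference.
The causal difference is the pooled difference: 0.297 − 0.311 = -0.014.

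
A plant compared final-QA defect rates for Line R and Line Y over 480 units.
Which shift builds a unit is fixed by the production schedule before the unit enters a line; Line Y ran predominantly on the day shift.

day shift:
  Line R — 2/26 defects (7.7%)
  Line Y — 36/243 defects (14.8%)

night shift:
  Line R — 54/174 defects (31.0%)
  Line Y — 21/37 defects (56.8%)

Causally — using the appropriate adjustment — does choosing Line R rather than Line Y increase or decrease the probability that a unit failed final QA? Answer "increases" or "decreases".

decreases

The imbalance in shift arose from how units were allocated, not from anything the line did; and shift independently affects the outcome. The pooled gap is confounded — condition on shift.
Within each level — day shift: 7.7% vs 14.8%; night shift: 31.0% vs 56.8% — Line R is lower every time.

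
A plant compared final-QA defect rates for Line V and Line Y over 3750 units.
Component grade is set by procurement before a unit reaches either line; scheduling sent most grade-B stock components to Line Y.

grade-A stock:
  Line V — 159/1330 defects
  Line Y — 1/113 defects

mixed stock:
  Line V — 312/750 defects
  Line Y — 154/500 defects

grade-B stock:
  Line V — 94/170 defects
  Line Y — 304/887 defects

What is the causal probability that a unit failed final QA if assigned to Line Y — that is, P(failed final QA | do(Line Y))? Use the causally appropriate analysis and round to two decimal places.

0.20

Within every component grade level Line Y has the lower rate, yet pooled Line V does — Simpson's reversal.
Component grade is set before the line has any effect — it is not caused by the line — and it independently drives the outcome. That makes it a confounder, so the causal comparison is within component grade levels.
Standardising Line Y to the population component grade mix: 0.385·1/113 + 0.333·154/500 + 0.282·304/887 = 0.203.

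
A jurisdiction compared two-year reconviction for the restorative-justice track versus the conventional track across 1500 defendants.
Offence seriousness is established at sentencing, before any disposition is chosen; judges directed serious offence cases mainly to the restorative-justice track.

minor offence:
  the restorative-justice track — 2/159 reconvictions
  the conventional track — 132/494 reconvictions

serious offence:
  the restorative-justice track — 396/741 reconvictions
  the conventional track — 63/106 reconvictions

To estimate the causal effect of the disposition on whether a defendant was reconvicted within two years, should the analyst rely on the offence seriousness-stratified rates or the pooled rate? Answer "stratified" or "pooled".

Offence seriousness satisfies the back-door criterion: it is not a descendant of the disposition, and it blocks the spurious path from disposition to outcome. Adjusting for it (i.e., using the within-offence seriousness rates) gives the causal effect.
Within each level — minor offence: 1.3% vs 26.7%; serious offence: 53.4% vs 59.4% — the restorative-justice track is lower every time.

stratified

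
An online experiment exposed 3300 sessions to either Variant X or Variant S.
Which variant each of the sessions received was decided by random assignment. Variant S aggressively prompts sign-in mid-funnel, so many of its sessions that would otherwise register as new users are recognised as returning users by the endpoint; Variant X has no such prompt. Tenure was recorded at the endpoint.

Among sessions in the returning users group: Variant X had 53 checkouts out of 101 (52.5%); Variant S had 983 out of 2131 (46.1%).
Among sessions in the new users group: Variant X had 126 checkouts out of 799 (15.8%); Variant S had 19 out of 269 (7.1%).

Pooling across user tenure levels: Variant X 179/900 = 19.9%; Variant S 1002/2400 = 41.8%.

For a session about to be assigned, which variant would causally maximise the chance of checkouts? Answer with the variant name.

Variant S

The distribution of user tenure is itself part of what the variant does — it is an intermediate outcome. Holding it fixed would remove that part of the effect; the total effect is the pooled difference.
Pooled: Variant X 19.9% vs Variant S 41.8%; Variant S is higher overall.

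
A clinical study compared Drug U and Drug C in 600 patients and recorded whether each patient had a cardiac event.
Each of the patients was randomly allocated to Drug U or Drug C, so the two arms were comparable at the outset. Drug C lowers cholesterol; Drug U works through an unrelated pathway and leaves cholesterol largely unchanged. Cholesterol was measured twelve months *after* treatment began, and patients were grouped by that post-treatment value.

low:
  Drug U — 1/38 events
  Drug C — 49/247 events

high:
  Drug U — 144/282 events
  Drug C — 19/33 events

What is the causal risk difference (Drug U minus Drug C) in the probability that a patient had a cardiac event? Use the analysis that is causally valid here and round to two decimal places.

+0.21

The stratified and pooled comparisons disagree (Drug U wins within each cholesterol; Drug C wins overall), so the answer turns on the causal role of cholesterol.
Cholesterol is recorded after the drug and is itself shifted by it — it sits on the causal path from drug to outcome. Conditioning on a mediator would strip out part of the effect we want; the pooled comparison gives the total causal effect.
The causal difference is the pooled difference: 0.453 − 0.243 = +0.210.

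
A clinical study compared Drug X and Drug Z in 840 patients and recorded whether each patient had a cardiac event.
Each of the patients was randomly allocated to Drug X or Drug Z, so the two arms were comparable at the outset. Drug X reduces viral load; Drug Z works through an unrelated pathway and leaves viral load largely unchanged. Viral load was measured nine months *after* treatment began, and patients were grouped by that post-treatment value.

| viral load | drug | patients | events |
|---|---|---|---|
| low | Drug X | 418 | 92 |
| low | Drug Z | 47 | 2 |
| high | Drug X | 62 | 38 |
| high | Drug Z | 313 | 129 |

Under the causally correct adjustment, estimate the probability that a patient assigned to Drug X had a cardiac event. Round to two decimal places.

Viral load is recorded after the drug and is itself shifted by it — it sits on the causal path from drug to outcome. Conditioning on a mediator would strip out part of the effect we want; the pooled comparison gives the total causal effect.
So P(outcome | do(Drug X)) is just the pooled rate for Drug X: 130/480 = 0.271.

0.27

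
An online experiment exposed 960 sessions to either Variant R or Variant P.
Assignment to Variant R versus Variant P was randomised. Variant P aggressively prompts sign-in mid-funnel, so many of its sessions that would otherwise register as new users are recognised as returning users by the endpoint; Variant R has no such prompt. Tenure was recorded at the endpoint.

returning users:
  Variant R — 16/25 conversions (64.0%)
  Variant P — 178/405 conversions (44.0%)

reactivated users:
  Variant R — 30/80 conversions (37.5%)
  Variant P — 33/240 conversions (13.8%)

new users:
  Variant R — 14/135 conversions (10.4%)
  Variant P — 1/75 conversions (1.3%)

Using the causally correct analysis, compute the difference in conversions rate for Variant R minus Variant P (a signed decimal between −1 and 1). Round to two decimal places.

-0.04

The user tenure-specific comparison favours Variant R throughout, but the pooled figures favour Variant P. The question is whether to condition on user tenure.
User tenure here is a post-treatment variable shaped by the variant; conditioning on it would introduce bias rather than remove it. The overall comparison is the causal one.
The causal difference is the pooled difference: 0.250 − 0.294 = -0.044.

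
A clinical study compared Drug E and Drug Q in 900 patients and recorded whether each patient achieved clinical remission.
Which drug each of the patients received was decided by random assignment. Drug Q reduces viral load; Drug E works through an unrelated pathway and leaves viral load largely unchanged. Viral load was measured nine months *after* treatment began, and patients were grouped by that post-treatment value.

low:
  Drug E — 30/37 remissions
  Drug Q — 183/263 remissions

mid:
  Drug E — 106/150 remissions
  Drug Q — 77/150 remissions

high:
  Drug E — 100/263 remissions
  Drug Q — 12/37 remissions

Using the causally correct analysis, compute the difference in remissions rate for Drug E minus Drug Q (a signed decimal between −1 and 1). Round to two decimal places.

-0.08

The viral load-specific comparison favours Drug E throughout, but the pooled figures favour Drug Q. The question is whether to condition on viral load.
Viral load here is a post-treatment variable shaped by the drug; conditioning on it would introduce bias rather than remove it. The overall comparison is the causal one.
The causal difference is the pooled difference: 0.524 − 0.604 = -0.080.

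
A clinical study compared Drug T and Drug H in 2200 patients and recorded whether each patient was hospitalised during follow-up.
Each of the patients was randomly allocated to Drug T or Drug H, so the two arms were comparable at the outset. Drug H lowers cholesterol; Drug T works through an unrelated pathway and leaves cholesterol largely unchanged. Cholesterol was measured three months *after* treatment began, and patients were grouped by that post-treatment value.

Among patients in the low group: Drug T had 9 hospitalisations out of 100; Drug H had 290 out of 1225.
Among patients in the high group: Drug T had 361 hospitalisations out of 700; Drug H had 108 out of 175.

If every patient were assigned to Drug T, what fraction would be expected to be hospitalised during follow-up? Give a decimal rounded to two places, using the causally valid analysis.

0.46

The stratified and pooled comparisons disagree (Drug T wins within each cholesterol; Drug H wins overall), so the answer turns on the causal role of cholesterol.
Cholesterol here is a post-treatment variable shaped by the drug; conditioning on it would introduce bias rather than remove it. The overall comparison is the causal one.
So P(outcome | do(Drug T)) is just the pooled rate for Drug T: 370/800 = 0.463.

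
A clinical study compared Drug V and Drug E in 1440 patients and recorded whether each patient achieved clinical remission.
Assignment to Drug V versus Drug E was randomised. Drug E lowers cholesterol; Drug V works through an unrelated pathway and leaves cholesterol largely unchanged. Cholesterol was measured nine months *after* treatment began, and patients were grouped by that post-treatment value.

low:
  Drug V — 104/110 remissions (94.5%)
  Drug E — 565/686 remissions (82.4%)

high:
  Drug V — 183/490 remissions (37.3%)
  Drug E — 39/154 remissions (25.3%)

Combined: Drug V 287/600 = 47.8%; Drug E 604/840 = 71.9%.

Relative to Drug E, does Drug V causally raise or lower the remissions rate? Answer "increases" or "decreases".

Within every cholesterol level Drug V has the higher rate, yet pooled Drug E does — Simpson's reversal.
Cholesterol lies on the pathway drug → cholesterol → outcome, so adjusting for it blocks the indirect effect. For the total causal effect of drug, use the unadjusted pooled rates.
Pooled: Drug V 47.8% vs Drug E 71.9%; Drug E is higher overall.

decreases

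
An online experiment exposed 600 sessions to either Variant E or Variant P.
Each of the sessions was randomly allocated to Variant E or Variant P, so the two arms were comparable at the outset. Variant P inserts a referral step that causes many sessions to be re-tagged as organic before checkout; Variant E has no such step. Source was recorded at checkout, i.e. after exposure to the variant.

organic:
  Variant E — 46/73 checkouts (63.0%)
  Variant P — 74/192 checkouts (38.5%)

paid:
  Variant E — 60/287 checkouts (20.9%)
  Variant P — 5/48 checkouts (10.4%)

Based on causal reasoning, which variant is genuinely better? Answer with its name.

Traffic source lies on the pathway variant → traffic source → outcome, so adjusting for it blocks the indirect effect. For the total causal effect of variant, use the unadjusted pooled rates.
Pooled: Variant E 29.4% vs Variant P 32.9%; Variant P is higher overall.

Variant P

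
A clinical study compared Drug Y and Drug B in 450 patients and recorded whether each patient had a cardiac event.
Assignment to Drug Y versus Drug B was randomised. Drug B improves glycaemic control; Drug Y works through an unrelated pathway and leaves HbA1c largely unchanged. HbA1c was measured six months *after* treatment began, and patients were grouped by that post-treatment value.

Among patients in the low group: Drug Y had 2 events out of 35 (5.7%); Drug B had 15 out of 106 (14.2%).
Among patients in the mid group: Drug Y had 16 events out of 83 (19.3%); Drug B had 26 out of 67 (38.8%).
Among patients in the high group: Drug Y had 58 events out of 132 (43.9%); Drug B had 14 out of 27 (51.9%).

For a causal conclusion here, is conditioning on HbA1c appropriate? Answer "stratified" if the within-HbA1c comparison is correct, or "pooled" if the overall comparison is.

pooled

The stratified and pooled comparisons disagree (Drug Y wins within each HbA1c; Drug B wins overall), so the answer turns on the causal role of HbA1c.
The distribution of HbA1c is itself part of what the drug does — it is an intermediate outcome. Holding it fixed would remove that part of the effect; the total effect is the pooled difference.
Pooled: Drug Y 30.4% vs Drug B 27.5%; Drug B is lower overall.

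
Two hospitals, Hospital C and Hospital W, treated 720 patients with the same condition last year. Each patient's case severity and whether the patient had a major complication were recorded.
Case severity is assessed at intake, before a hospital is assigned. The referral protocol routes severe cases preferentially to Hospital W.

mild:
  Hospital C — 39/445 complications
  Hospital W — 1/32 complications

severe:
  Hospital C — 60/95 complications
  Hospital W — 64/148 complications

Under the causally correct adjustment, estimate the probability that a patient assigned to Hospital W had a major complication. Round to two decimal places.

Case severity differs across hospitals for reasons unrelated to any effect of the hospital itself, and it separately predicts the outcome — a classic confounder. We must compare within case severity levels.
Standardising Hospital W to the population case severity mix: 0.662·1/32 + 0.338·64/148 = 0.167.

0.17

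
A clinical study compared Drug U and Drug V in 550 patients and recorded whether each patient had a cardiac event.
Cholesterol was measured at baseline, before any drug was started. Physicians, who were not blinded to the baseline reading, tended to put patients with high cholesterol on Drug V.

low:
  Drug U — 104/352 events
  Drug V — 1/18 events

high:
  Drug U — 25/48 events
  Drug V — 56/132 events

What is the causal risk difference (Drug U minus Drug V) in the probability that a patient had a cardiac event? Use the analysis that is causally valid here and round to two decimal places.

+0.19

The imbalance in cholesterol arose from how patients were allocated, not from anything the drug did; and cholesterol independently affects the outcome. The pooled gap is confounded — condition on cholesterol.
Adjusting over the population distribution of cholesterol: 0.673·(0.295−0.056) + 0.327·(0.521−0.424) = +0.193.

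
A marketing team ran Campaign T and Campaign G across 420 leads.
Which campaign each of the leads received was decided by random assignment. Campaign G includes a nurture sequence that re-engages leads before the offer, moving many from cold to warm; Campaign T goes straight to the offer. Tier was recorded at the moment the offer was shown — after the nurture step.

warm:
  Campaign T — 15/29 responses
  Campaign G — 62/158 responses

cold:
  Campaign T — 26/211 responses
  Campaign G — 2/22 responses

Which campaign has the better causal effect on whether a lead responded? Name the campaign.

Campaign G

Because the campaign influences engagement tier, engagement tier is a post-treatment mediator, not a confounder. Stratifying on it would bias the estimate; the causal effect is the crude pooled difference.
Pooled: Campaign T 17.1% vs Campaign G 35.6%; Campaign G is higher overall.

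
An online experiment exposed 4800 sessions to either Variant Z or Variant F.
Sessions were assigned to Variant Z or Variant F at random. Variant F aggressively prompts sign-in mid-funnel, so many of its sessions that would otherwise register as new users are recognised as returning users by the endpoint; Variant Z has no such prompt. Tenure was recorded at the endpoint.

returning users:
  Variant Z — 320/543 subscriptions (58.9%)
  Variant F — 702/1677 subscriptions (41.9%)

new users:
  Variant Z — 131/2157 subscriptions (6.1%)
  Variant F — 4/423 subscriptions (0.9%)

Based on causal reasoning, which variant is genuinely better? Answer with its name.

Variant F

Variant Z is higher inside every user tenure stratum but Variant F is higher in aggregate. Whether to stratify depends on how user tenure relates to the variant.
User tenure is downstream of the variant. One should not condition on a consequence of treatment, so the overall rates are the right comparison.
Pooled: Variant Z 16.7% vs Variant F 33.6%; Variant F is higher overall.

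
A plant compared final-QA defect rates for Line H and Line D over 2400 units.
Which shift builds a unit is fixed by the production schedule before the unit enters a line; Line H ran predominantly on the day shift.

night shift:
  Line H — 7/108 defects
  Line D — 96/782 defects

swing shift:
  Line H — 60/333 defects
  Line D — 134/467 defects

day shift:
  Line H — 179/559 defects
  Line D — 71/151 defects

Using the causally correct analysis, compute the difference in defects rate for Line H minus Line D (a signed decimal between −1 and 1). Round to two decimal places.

-0.10

Since shift is a pre-existing factor (not a product of the line) and it affects the outcome on its own, it is a confounder. The stratified rates, not the pooled rate, identify the causal effect.
Adjusting over the population distribution of shift: 0.371·(0.065−0.123) + 0.333·(0.180−0.287) + 0.296·(0.320−0.470) = -0.101.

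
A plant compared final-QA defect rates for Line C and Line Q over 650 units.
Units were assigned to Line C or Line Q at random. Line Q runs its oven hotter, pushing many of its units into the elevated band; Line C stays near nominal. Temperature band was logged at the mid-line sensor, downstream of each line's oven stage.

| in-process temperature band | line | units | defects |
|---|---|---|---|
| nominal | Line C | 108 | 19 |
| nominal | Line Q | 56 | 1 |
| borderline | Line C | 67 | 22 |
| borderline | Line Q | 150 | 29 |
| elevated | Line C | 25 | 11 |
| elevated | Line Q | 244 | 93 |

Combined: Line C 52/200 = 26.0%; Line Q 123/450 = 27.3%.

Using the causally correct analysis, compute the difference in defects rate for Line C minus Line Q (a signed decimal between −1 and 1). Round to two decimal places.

-0.01

The in-process temperature band-specific comparison favours Line Q throughout, but the pooled figures favour Line C. The question is whether to condition on in-process temperature band.
In-process temperature band is recorded after the line and is itself shifted by it — it sits on the causal path from line to outcome. Conditioning on a mediator would strip out part of the effect we want; the pooled comparison gives the total causal effect.
The causal difference is the pooled difference: 0.260 − 0.273 = -0.013.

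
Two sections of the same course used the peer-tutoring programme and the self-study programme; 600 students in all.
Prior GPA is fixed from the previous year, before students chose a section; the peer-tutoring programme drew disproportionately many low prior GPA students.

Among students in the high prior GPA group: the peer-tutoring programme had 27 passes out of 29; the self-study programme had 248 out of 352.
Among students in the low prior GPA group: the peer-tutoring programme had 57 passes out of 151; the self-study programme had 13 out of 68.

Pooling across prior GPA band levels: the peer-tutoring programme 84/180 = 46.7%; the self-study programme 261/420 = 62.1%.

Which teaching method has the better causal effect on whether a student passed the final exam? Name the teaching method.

Prior GPA band is set before the teaching method has any effect — it is not caused by the teaching method — and it independently drives the outcome. That makes it a confounder, so the causal comparison is within prior GPA band levels.
Within each level — high prior GPA: 93.1% vs 70.5%; low prior GPA: 37.7% vs 19.1% — the peer-tutoring programme is higher every time.

the peer-tutoring programme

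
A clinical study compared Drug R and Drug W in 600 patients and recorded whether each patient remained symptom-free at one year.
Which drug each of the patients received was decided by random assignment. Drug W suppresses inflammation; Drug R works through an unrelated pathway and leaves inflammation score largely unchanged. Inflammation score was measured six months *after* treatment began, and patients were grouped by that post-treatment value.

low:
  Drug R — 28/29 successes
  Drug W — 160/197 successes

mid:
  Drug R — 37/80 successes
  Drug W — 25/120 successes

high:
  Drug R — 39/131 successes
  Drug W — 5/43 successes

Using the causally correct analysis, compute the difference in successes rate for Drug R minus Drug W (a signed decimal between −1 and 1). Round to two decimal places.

-0.09

Because the drug influences inflammation score, inflammation score is a post-treatment mediator, not a confounder. Stratifying on it would bias the estimate; the causal effect is the crude pooled difference.
The causal difference is the pooled difference: 0.433 − 0.528 = -0.094.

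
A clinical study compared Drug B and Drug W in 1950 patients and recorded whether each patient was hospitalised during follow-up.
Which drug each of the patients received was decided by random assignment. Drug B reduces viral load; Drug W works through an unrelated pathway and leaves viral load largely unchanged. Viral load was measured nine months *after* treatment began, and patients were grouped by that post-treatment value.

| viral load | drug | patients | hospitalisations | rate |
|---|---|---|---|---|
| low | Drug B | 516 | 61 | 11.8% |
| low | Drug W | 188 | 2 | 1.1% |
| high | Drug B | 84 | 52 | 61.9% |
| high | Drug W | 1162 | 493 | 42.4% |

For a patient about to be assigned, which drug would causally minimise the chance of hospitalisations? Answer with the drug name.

Drug B

Viral load lies on the pathway drug → viral load → outcome, so adjusting for it blocks the indirect effect. For the total causal effect of drug, use the unadjusted pooled rates.
Pooled: Drug B 18.8% vs Drug W 36.7%; Drug B is lower overall.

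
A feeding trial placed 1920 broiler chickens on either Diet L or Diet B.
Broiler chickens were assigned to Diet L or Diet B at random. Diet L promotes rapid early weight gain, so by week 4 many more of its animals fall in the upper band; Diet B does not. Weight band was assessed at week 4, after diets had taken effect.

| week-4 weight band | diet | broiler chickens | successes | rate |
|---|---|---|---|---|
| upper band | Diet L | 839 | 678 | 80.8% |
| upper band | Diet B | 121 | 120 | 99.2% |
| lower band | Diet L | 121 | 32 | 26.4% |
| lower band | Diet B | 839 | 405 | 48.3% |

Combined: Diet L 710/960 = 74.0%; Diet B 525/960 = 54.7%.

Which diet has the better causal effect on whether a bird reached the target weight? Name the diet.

Diet B is higher inside every week-4 weight band stratum but Diet L is higher in aggregate. Whether to stratify depends on how week-4 weight band relates to the diet.
Week-4 weight band is recorded after the diet and is itself shifted by it — it sits on the causal path from diet to outcome. Conditioning on a mediator would strip out part of the effect we want; the pooled comparison gives the total causal effect.
Pooled: Diet L 74.0% vs Diet B 54.7%; Diet L is higher overall.

Diet L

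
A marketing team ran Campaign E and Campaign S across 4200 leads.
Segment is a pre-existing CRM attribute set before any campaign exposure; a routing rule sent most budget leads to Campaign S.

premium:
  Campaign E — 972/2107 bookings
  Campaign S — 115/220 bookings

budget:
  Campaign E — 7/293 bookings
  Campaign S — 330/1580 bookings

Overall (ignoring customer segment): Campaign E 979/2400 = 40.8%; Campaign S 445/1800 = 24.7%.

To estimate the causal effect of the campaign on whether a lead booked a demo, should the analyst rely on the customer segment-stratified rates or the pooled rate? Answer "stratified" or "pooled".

Customer segment is set before the campaign has any effect — it is not caused by the campaign — and it independently drives the outcome. That makes it a confounder, so the causal comparison is within customer segment levels.
Within each level — premium: 46.1% vs 52.3%; budget: 2.4% vs 20.9% — Campaign S is higher every time.

stratified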